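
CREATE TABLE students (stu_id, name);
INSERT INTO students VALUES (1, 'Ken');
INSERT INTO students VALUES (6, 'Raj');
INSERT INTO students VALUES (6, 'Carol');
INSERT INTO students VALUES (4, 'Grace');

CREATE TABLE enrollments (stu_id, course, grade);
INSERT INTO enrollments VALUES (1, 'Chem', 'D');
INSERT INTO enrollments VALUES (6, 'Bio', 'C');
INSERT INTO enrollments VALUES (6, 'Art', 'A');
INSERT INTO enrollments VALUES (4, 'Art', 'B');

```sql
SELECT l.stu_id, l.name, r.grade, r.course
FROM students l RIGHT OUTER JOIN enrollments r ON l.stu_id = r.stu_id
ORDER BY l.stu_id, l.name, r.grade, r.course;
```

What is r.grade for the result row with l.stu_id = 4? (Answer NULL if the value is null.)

B

RIGHT JOIN keeps every row from `enrollments`; unmatched rows get NULL for `students`'s columns.
Matching on l.stu_id = r.stu_id.
- stu_id=1: 1 matching r row(s), so 1 row(s) emitted.
- stu_id=6: 2 matching r row(s), so 2 row(s) emitted.
- stu_id=6: 2 matching r row(s), so 2 row(s) emitted.
- stu_id=4: 1 matching r row(s), so 1 row(s) emitted.
- every r row matched at least one l row.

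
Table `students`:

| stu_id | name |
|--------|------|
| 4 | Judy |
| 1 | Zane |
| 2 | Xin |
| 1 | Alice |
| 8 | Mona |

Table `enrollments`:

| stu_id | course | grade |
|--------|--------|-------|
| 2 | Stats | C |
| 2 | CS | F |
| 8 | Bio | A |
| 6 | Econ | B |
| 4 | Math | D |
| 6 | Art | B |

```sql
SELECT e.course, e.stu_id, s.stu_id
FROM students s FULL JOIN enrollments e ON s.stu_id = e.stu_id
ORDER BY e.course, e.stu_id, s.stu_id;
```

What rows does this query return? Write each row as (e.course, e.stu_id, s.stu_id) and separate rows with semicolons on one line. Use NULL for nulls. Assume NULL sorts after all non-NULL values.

FULL OUTER JOIN keeps every row from both sides; unmatched rows get NULL for the other side's columns.
Matching on s.stu_id = e.stu_id.
Matched pairs: 4; unmatched s rows kept: 2; unmatched e rows kept: 2.

(Art, 6, NULL); (Bio, 8, 8); (CS, 2, 2); (Econ, 6, NULL); (Math, 4, 4); (Stats, 2, 2); (NULL, NULL, 1); (NULL, NULL, 1)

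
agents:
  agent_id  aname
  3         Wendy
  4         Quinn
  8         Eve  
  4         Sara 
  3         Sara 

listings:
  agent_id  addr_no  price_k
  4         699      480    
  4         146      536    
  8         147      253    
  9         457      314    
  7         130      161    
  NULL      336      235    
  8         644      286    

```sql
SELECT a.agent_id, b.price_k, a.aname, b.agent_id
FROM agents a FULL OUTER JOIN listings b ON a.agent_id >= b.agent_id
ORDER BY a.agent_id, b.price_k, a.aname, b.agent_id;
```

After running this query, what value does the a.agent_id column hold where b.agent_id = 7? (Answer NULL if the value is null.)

FULL OUTER JOIN keeps every row from both sides; unmatched rows get NULL for the other side's columns.
Matching on a.agent_id >= b.agent_id. A NULL in a compared column never satisfies the condition.
- a[0] agent_id=3 → no match; kept with NULLs on the b side.
- a[1] agent_id=4 → 2 match(es) in b → 2 row(s).
- a[2] agent_id=8 → 5 match(es) in b → 5 row(s).
- a[3] agent_id=4 → 2 match(es) in b → 2 row(s).
- a[4] agent_id=3 → no match; kept with NULLs on the b side.
- 2 b row(s) had no a match → kept, a columns NULL.

8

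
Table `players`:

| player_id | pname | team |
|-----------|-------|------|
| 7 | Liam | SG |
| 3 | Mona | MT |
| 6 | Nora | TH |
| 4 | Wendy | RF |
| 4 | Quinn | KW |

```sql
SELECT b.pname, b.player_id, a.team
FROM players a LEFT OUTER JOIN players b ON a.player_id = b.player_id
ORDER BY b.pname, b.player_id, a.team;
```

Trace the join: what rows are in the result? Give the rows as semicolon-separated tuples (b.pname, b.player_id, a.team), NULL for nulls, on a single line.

(Liam, 7, SG); (Mona, 3, MT); (Nora, 6, TH); (Quinn, 4, KW); (Quinn, 4, RF); (Wendy, 4, KW); (Wendy, 4, RF)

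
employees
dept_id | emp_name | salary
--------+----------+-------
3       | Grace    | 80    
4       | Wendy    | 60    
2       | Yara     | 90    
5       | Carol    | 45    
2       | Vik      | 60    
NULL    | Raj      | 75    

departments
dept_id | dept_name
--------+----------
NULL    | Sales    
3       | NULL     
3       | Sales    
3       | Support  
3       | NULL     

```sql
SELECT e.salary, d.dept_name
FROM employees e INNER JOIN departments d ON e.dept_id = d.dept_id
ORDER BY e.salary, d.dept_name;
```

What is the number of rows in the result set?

4

INNER JOIN keeps only pairs where the ON condition holds.
Matching on e.dept_id = d.dept_id. A NULL in a compared column never satisfies the condition.
- dept_id=3: 4 matching d row(s), so 4 row(s) emitted.
- dept_id=4: no matching d row, dropped.
- dept_id=2: no matching d row, dropped.
- dept_id=5: no matching d row, dropped.
- dept_id=2: no matching d row, dropped.
- dept_id=NULL: no matching d row, dropped.
Total: 4 rows.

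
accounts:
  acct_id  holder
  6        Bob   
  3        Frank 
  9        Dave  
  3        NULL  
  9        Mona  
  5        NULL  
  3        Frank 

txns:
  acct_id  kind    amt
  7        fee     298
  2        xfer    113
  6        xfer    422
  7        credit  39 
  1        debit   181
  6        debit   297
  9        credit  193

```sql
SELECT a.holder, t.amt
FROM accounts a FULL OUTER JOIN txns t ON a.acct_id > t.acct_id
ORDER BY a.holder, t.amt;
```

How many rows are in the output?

23

FULL OUTER JOIN keeps every row from both sides; unmatched rows get NULL for the other side's columns.
Matching on a.acct_id > t.acct_id.
Matched pairs: 22; unmatched a rows kept: 0; unmatched t rows kept: 1.
Total: 22 matched + 1 padded = 23 rows.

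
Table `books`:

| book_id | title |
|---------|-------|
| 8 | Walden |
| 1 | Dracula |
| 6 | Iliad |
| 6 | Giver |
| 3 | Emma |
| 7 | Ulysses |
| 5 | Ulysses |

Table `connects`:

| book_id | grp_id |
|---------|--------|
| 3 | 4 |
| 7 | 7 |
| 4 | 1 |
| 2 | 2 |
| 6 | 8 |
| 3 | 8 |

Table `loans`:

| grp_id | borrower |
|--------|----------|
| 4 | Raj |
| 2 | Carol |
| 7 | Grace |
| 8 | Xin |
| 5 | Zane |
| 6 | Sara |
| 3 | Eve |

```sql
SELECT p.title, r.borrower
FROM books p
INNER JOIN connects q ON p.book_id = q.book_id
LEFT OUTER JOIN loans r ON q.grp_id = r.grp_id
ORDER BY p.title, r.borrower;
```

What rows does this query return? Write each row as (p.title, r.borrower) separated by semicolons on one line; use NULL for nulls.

(Emma, Raj); (Emma, Xin); (Giver, Xin); (Iliad, Xin); (Ulysses, Grace)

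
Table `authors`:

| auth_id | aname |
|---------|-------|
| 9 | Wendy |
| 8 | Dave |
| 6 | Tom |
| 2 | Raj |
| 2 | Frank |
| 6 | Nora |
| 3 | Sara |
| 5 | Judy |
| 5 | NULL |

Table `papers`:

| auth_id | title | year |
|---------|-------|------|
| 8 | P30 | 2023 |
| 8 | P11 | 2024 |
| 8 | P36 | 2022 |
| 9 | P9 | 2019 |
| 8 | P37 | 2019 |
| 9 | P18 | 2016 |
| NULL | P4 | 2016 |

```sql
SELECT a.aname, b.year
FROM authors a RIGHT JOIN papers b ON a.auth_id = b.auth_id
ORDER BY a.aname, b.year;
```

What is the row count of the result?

7

RIGHT JOIN keeps every row from `papers`; unmatched rows get NULL for `authors`'s columns.
Matching on a.auth_id = b.auth_id. A NULL in a compared column never satisfies the condition.
Matched pairs: 6; unmatched b rows kept: 1.
Total: 6 matched + 1 padded = 7 rows.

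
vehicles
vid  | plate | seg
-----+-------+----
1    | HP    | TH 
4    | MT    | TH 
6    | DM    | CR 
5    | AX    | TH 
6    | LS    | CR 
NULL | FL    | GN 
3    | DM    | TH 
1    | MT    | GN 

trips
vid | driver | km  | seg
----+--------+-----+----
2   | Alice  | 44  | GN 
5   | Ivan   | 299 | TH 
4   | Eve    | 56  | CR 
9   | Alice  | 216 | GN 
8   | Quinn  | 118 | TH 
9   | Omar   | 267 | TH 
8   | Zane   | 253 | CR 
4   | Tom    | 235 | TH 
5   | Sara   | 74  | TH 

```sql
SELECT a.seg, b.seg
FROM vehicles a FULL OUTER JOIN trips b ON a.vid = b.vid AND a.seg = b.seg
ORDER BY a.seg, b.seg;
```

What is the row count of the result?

FULL OUTER JOIN keeps every row from both sides; unmatched rows get NULL for the other side's columns.
Matching on a.vid = b.vid AND a.seg = b.seg. A NULL in a compared column never satisfies the condition.
- vid=1, seg=TH: no b row matches, row kept with b columns NULL.
- vid=4, seg=TH: 1 matching b row(s), so 1 row(s) emitted.
- vid=6, seg=CR: no b row matches, row kept with b columns NULL.
- vid=5, seg=TH: 2 matching b row(s), so 2 row(s) emitted.
- vid=6, seg=CR: no b row matches, row kept with b columns NULL.
- vid=NULL, seg=GN: no b row matches, row kept with b columns NULL.
- vid=3, seg=TH: no b row matches, row kept with b columns NULL.
- vid=1, seg=GN: no b row matches, row kept with b columns NULL.
- 6 row(s) from b found no a partner → padded with NULL.
Total: 3 matched + 12 padded = 15 rows.

15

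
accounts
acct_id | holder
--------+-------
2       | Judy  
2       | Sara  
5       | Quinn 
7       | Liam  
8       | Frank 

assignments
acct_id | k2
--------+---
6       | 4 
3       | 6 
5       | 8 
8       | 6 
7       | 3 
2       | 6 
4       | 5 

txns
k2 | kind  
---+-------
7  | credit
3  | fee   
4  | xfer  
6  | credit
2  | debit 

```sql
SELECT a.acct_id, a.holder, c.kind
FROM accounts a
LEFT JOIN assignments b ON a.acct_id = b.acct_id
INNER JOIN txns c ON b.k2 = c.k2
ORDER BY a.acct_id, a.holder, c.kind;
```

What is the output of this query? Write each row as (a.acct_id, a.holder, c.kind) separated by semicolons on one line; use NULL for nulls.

Joins associate left-to-right: accounts LEFT JOIN assignments on acct_id gives 5 intermediate row(s).
Then INNER JOIN `txns c` on k2: keep only rows whose b.k2 appears in c.

(2, Judy, credit); (2, Sara, credit); (7, Liam, fee); (8, Frank, credit)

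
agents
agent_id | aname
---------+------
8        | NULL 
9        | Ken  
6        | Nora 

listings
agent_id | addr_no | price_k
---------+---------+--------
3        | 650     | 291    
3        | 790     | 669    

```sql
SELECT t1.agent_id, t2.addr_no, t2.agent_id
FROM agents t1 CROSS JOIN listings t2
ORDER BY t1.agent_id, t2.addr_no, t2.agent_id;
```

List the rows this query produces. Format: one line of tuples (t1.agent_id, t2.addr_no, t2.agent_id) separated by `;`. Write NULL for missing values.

(6, 650, 3); (6, 790, 3); (8, 650, 3); (8, 790, 3); (9, 650, 3); (9, 790, 3)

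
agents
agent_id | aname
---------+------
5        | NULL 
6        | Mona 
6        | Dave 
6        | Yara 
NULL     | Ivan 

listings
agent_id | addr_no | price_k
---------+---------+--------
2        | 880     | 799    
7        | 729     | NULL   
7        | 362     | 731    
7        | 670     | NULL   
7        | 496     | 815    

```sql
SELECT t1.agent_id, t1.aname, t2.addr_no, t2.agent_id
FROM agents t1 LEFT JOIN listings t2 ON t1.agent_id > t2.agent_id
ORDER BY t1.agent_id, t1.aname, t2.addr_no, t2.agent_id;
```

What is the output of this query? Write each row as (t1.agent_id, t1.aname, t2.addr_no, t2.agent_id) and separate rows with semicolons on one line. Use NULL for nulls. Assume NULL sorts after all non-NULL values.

(5, NULL, 880, 2); (6, Dave, 880, 2); (6, Mona, 880, 2); (6, Yara, 880, 2); (NULL, Ivan, NULL, NULL)

LEFT JOIN keeps every row from `agents`; unmatched rows get NULL for `listings`'s columns.
Matching on t1.agent_id > t2.agent_id. A NULL in a compared column never satisfies the condition.
Matched pairs: 4; unmatched t1 rows kept: 1.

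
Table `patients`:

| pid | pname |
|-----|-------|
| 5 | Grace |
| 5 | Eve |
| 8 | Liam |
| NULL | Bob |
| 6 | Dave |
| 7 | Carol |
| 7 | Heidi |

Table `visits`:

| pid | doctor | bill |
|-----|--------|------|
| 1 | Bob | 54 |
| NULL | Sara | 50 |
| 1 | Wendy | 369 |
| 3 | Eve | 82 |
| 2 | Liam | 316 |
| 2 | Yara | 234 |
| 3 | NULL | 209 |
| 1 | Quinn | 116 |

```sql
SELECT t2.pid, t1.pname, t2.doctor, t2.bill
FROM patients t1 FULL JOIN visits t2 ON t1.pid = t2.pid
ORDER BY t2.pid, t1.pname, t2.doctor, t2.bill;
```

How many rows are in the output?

15

FULL OUTER JOIN keeps every row from both sides; unmatched rows get NULL for the other side's columns.
Matching on t1.pid = t2.pid. A NULL in a compared column never satisfies the condition.
Matched pairs: 0; unmatched t1 rows kept: 7; unmatched t2 rows kept: 8.
Total: 0 matched + 15 padded = 15 rows.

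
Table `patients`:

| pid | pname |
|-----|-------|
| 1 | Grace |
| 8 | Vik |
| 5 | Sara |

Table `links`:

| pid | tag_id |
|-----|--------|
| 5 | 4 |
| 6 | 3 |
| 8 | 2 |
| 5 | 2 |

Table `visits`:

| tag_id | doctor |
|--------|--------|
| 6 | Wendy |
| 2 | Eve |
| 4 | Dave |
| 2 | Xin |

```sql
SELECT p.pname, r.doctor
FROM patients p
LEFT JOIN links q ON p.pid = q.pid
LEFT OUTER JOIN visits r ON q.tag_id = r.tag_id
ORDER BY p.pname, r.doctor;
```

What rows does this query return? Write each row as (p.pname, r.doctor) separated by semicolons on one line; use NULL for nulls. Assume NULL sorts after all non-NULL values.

Step 1 — p LEFT JOIN q on pid → 4 row(s).
Then LEFT JOIN `visits r` on tag_id: each of those 4 rows is kept; rows whose q.tag_id has no match in r get NULL for r's columns.

(Grace, NULL); (Sara, Dave); (Sara, Eve); (Sara, Xin); (Vik, Eve); (Vik, Xin)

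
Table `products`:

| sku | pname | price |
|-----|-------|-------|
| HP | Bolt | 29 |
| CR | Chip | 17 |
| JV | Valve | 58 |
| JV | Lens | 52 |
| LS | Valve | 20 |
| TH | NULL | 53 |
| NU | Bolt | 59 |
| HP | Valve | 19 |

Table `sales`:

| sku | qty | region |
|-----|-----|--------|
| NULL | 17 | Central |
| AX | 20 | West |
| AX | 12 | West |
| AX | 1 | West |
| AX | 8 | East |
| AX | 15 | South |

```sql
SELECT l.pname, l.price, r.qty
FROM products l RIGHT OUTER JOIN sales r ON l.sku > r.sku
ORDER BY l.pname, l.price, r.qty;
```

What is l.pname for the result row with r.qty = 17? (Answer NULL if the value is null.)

NULL

RIGHT JOIN keeps every row from `sales`; unmatched rows get NULL for `products`'s columns.
Matching on l.sku > r.sku. A NULL in a compared column never satisfies the condition.
- sku=HP: 5 matching r row(s), so 5 row(s) emitted.
- sku=CR: 5 matching r row(s), so 5 row(s) emitted.
- sku=JV: 5 matching r row(s), so 5 row(s) emitted.
- sku=JV: 5 matching r row(s), so 5 row(s) emitted.
- sku=LS: 5 matching r row(s), so 5 row(s) emitted.
- sku=TH: 5 matching r row(s), so 5 row(s) emitted.
- sku=NU: 5 matching r row(s), so 5 row(s) emitted.
- sku=HP: 5 matching r row(s), so 5 row(s) emitted.
- 1 r row(s) had no l match → kept, l columns NULL.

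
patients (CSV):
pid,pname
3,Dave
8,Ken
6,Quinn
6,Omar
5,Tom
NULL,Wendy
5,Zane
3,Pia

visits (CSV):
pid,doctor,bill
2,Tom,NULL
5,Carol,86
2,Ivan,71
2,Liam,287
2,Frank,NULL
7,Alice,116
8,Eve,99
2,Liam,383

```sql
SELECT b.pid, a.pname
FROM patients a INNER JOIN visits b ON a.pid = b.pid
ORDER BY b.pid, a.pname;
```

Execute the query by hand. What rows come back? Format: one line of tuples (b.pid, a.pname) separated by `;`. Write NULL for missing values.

(5, Tom); (5, Zane); (8, Ken)

INNER JOIN keeps only pairs where the ON condition holds.
Matching on a.pid = b.pid. A NULL in a compared column never satisfies the condition.
Matched pairs: 3.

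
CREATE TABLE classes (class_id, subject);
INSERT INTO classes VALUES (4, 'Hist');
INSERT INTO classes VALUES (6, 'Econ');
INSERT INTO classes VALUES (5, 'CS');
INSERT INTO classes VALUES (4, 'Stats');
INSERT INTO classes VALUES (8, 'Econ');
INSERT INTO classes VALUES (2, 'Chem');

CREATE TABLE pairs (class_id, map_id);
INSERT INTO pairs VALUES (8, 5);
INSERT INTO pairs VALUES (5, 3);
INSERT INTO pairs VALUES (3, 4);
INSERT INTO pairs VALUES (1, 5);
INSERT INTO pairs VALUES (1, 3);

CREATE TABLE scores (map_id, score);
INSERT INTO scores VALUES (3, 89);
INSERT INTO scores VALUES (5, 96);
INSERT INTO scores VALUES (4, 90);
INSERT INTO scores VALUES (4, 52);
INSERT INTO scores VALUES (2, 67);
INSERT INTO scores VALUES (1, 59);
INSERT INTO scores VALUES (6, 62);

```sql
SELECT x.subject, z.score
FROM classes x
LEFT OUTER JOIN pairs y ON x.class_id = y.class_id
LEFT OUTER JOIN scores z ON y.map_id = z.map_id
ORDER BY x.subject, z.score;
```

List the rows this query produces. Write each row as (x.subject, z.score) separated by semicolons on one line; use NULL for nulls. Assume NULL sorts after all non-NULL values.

Step 1 — x LEFT JOIN y on class_id → 6 row(s).
Then LEFT JOIN `scores z` on map_id: each of those 6 rows is kept; rows whose y.map_id has no match in z get NULL for z's columns.

(CS, 89); (Chem, NULL); (Econ, 96); (Econ, NULL); (Hist, NULL); (Stats, NULL)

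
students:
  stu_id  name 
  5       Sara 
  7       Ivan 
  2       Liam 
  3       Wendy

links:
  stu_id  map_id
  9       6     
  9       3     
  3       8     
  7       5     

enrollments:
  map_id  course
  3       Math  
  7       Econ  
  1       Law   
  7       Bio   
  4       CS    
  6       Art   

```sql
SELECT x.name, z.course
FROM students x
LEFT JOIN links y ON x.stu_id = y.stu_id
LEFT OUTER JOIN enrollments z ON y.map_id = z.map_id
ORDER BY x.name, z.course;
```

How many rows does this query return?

4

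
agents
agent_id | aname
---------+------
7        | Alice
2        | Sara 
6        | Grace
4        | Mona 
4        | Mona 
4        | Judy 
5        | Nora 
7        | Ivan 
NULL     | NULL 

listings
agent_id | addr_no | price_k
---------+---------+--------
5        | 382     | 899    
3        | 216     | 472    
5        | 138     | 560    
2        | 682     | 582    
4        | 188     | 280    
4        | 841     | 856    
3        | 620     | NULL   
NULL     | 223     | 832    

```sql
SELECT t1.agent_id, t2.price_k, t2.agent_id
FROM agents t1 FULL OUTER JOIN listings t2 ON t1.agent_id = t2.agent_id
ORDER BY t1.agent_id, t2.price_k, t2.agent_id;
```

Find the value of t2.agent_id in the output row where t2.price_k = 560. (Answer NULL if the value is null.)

5

FULL OUTER JOIN keeps every row from both sides; unmatched rows get NULL for the other side's columns.
Matching on t1.agent_id = t2.agent_id. A NULL in a compared column never satisfies the condition.
- t1 (agent_id=7) has no partner → padded with NULL.
- t1 (agent_id=2) pairs with 1 row(s) of t2.
- t1 (agent_id=6) has no partner → padded with NULL.
- t1 (agent_id=4) pairs with 2 row(s) of t2.
- t1 (agent_id=4) pairs with 2 row(s) of t2.
- t1 (agent_id=4) pairs with 2 row(s) of t2.
- t1 (agent_id=5) pairs with 2 row(s) of t2.
- t1 (agent_id=7) has no partner → padded with NULL.
- t1 (agent_id=NULL) has no partner → padded with NULL.
- plus 3 unmatched t2 row(s), each kept with NULL t1 columns.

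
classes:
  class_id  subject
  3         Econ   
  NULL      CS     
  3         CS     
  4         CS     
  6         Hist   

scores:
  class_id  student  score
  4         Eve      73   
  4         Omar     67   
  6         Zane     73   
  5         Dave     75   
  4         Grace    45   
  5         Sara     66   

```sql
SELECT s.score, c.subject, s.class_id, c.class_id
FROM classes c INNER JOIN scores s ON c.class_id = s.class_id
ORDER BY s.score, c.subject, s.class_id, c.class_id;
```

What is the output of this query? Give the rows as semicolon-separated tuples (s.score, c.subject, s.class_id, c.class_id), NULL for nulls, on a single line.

INNER JOIN keeps only pairs where the ON condition holds.
Matching on c.class_id = s.class_id. A NULL in a compared column never satisfies the condition.
- c (class_id=3) has no partner → excluded.
- c (class_id=NULL) has no partner → excluded.
- c (class_id=3) has no partner → excluded.
- c (class_id=4) pairs with 3 row(s) of s.
- c (class_id=6) pairs with 1 row(s) of s.
After projecting and ordering:
s.score | c.subject | s.class_id | c.class_id
45 | CS | 4 | 4
67 | CS | 4 | 4
73 | CS | 4 | 4
73 | Hist | 6 | 6

(45, CS, 4, 4); (67, CS, 4, 4); (73, CS, 4, 4); (73, Hist, 6, 6)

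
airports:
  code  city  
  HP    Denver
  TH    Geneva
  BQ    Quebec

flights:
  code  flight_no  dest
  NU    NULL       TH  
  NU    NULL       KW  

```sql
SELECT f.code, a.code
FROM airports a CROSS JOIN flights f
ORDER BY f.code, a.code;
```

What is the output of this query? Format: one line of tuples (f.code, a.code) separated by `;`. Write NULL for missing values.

CROSS JOIN pairs every row of `airports` with every row of `flights`: 3 × 2 = 6 rows.
After projecting and ordering:
f.code | a.code
NU | BQ
NU | BQ
NU | HP
NU | HP
NU | TH
NU | TH

(NU, BQ); (NU, BQ); (NU, HP); (NU, HP); (NU, TH); (NU, TH)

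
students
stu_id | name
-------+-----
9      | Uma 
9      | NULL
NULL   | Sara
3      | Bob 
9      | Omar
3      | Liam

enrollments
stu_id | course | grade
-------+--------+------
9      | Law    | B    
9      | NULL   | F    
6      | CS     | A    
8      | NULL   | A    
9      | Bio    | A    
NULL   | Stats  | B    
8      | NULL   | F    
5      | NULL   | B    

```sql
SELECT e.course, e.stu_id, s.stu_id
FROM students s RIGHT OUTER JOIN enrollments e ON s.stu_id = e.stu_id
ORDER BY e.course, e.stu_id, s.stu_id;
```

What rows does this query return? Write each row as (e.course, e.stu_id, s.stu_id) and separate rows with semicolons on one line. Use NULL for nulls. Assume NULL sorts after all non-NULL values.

(Bio, 9, 9); (Bio, 9, 9); (Bio, 9, 9); (CS, 6, NULL); (Law, 9, 9); (Law, 9, 9); (Law, 9, 9); (Stats, NULL, NULL); (NULL, 5, NULL); (NULL, 8, NULL); (NULL, 8, NULL); (NULL, 9, 9); (NULL, 9, 9); (NULL, 9, 9)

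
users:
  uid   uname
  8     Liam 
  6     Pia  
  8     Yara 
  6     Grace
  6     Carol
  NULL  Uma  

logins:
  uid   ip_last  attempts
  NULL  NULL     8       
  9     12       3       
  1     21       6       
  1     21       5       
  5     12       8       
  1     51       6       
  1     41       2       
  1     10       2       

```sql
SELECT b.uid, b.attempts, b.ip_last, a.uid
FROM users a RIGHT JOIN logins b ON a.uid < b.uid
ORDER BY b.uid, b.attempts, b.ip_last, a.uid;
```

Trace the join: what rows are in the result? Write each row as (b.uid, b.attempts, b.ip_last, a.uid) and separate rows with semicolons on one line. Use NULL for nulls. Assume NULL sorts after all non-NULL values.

RIGHT JOIN keeps every row from `logins`; unmatched rows get NULL for `users`'s columns.
Matching on a.uid < b.uid. A NULL in a compared column never satisfies the condition.
- a[0] uid=8 → 1 match(es) in b → 1 row(s).
- a[1] uid=6 → 1 match(es) in b → 1 row(s).
- a[2] uid=8 → 1 match(es) in b → 1 row(s).
- a[3] uid=6 → 1 match(es) in b → 1 row(s).
- a[4] uid=6 → 1 match(es) in b → 1 row(s).
- a[5] uid=NULL → no match.
- plus 7 unmatched b row(s), each kept with NULL a columns.

(1, 2, 10, NULL); (1, 2, 41, NULL); (1, 5, 21, NULL); (1, 6, 21, NULL); (1, 6, 51, NULL); (5, 8, 12, NULL); (9, 3, 12, 6); (9, 3, 12, 6); (9, 3, 12, 6); (9, 3, 12, 8); (9, 3, 12, 8); (NULL, 8, NULL, NULL)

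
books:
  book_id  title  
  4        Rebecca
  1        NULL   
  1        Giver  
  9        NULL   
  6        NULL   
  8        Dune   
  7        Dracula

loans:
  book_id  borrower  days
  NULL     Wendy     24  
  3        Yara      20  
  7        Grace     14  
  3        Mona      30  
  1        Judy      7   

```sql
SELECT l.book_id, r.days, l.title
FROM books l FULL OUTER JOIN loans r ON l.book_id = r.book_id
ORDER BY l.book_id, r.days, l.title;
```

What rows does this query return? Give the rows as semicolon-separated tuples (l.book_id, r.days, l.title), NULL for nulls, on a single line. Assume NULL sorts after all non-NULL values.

(1, 7, Giver); (1, 7, NULL); (4, NULL, Rebecca); (6, NULL, NULL); (7, 14, Dracula); (8, NULL, Dune); (9, NULL, NULL); (NULL, 20, NULL); (NULL, 24, NULL); (NULL, 30, NULL)

FULL OUTER JOIN keeps every row from both sides; unmatched rows get NULL for the other side's columns.
Matching on l.book_id = r.book_id. A NULL in a compared column never satisfies the condition.
- l[0] book_id=4 → no match; kept with NULLs on the r side.
- l[1] book_id=1 → 1 match(es) in r → 1 row(s).
- l[2] book_id=1 → 1 match(es) in r → 1 row(s).
- l[3] book_id=9 → no match; kept with NULLs on the r side.
- l[4] book_id=6 → no match; kept with NULLs on the r side.
- l[5] book_id=8 → no match; kept with NULLs on the r side.
- l[6] book_id=7 → 1 match(es) in r → 1 row(s).
- 3 r row(s) had no l match → kept, l columns NULL.
After projecting and ordering:
l.book_id | r.days | l.title
1 | 7 | Giver
1 | 7 | NULL
4 | NULL | Rebecca
6 | NULL | NULL
7 | 14 | Dracula
8 | NULL | Dune
9 | NULL | NULL
NULL | 20 | NULL
NULL | 24 | NULL
NULL | 30 | NULL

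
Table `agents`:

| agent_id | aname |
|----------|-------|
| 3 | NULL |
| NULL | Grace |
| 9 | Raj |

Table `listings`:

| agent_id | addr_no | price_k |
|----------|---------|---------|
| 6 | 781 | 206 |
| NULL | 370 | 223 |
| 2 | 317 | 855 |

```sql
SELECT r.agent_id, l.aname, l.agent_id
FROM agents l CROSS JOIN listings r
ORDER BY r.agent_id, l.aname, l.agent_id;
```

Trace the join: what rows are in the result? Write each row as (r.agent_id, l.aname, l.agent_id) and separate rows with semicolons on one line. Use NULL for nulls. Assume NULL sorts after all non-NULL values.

CROSS JOIN pairs every row of `agents` with every row of `listings`: 3 × 3 = 9 rows.
After projecting and ordering:
r.agent_id | l.aname | l.agent_id
2 | Grace | NULL
2 | Raj | 9
2 | NULL | 3
6 | Grace | NULL
6 | Raj | 9
6 | NULL | 3
NULL | Grace | NULL
NULL | Raj | 9
NULL | NULL | 3

(2, Grace, NULL); (2, Raj, 9); (2, NULL, 3); (6, Grace, NULL); (6, Raj, 9); (6, NULL, 3); (NULL, Grace, NULL); (NULL, Raj, 9); (NULL, NULL, 3)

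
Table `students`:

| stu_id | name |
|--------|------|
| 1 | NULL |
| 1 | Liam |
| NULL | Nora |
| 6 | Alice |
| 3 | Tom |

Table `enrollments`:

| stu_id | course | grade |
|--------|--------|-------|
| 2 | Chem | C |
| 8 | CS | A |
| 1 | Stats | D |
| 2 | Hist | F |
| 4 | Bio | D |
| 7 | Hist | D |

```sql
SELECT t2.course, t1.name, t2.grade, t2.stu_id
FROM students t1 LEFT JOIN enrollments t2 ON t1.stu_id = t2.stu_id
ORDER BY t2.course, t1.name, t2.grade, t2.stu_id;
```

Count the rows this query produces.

5

LEFT JOIN keeps every row from `students`; unmatched rows get NULL for `enrollments`'s columns.
Matching on t1.stu_id = t2.stu_id. A NULL in a compared column never satisfies the condition.
Matched pairs: 2; unmatched t1 rows kept: 3.
Total: 2 matched + 3 padded = 5 rows.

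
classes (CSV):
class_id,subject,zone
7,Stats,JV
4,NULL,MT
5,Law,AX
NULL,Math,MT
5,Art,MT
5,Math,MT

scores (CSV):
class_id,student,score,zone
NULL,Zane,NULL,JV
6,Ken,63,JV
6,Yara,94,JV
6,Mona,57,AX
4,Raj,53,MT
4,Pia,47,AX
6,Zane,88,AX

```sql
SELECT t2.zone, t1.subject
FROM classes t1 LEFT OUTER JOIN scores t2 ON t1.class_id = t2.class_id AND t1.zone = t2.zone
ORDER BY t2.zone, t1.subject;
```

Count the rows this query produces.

LEFT JOIN keeps every row from `classes`; unmatched rows get NULL for `scores`'s columns.
Matching on t1.class_id = t2.class_id AND t1.zone = t2.zone. A NULL in a compared column never satisfies the condition.
- class_id=7, zone=JV: no t2 row matches, row kept with t2 columns NULL.
- class_id=4, zone=MT: 1 matching t2 row(s), so 1 row(s) emitted.
- class_id=5, zone=AX: no t2 row matches, row kept with t2 columns NULL.
- class_id=NULL, zone=MT: no t2 row matches, row kept with t2 columns NULL.
- class_id=5, zone=MT: no t2 row matches, row kept with t2 columns NULL.
- class_id=5, zone=MT: no t2 row matches, row kept with t2 columns NULL.
Total: 1 matched + 5 padded = 6 rows.

6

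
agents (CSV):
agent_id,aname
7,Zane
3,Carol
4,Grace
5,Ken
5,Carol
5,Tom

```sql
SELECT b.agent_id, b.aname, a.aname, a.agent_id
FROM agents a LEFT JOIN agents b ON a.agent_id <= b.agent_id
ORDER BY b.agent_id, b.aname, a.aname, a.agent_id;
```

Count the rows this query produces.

LEFT JOIN keeps every row from `agents a`; unmatched rows get NULL for `agents b`'s columns.
Matching on a.agent_id <= b.agent_id.
Matched pairs: 24; unmatched a rows kept: 0.
Total: 24 rows.

24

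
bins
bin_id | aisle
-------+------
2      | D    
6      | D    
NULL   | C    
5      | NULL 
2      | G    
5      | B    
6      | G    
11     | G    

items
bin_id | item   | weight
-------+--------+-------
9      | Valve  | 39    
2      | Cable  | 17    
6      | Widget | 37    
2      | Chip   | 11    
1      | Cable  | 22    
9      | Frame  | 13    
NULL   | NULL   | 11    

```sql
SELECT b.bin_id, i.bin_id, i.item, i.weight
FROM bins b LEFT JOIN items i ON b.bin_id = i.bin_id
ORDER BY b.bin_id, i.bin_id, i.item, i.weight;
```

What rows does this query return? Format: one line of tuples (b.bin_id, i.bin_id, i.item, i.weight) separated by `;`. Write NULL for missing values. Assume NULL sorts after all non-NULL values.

LEFT JOIN keeps every row from `bins`; unmatched rows get NULL for `items`'s columns.
Matching on b.bin_id = i.bin_id. A NULL in a compared column never satisfies the condition.
Matched pairs: 6; unmatched b rows kept: 4.

(2, 2, Cable, 17); (2, 2, Cable, 17); (2, 2, Chip, 11); (2, 2, Chip, 11); (5, NULL, NULL, NULL); (5, NULL, NULL, NULL); (6, 6, Widget, 37); (6, 6, Widget, 37); (11, NULL, NULL, NULL); (NULL, NULL, NULL, NULL)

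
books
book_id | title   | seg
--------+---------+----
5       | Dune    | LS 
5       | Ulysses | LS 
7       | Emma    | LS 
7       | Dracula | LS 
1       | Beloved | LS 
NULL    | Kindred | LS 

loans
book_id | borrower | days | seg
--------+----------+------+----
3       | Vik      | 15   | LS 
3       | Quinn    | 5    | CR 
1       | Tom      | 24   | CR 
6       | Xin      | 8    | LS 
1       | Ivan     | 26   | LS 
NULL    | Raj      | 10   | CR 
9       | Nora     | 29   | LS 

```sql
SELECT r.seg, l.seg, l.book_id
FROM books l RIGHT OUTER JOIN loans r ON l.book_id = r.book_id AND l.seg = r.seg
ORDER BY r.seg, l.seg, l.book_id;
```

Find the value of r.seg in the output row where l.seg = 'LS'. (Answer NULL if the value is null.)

LS

RIGHT JOIN keeps every row from `loans`; unmatched rows get NULL for `books`'s columns.
Matching on l.book_id = r.book_id AND l.seg = r.seg. A NULL in a compared column never satisfies the condition.
Matched pairs: 1; unmatched r rows kept: 6.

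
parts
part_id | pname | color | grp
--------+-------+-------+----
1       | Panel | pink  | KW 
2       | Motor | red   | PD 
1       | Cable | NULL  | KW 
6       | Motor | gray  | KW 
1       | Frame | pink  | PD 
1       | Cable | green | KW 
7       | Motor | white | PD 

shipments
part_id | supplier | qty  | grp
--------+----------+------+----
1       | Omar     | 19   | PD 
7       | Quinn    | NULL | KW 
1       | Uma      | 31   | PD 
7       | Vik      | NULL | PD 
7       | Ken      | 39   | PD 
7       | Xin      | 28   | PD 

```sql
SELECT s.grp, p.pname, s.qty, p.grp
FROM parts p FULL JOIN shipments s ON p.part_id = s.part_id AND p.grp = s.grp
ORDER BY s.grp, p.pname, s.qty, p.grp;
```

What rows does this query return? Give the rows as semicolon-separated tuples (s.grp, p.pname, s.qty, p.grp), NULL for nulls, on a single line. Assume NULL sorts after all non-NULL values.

FULL OUTER JOIN keeps every row from both sides; unmatched rows get NULL for the other side's columns.
Matching on p.part_id = s.part_id AND p.grp = s.grp.
- p row (part_id=1, grp=KW): no match → kept, s columns NULL.
- p row (part_id=2, grp=PD): no match → kept, s columns NULL.
- p row (part_id=1, grp=KW): no match → kept, s columns NULL.
- p row (part_id=6, grp=KW): no match → kept, s columns NULL.
- p row (part_id=1, grp=PD): matches 2 s row(s) → 2 output row(s).
- p row (part_id=1, grp=KW): no match → kept, s columns NULL.
- p row (part_id=7, grp=PD): matches 3 s row(s) → 3 output row(s).
- 1 row(s) from s found no p partner → padded with NULL.

(KW, NULL, NULL, NULL); (PD, Frame, 19, PD); (PD, Frame, 31, PD); (PD, Motor, 28, PD); (PD, Motor, 39, PD); (PD, Motor, NULL, PD); (NULL, Cable, NULL, KW); (NULL, Cable, NULL, KW); (NULL, Motor, NULL, KW); (NULL, Motor, NULL, PD); (NULL, Panel, NULL, KW)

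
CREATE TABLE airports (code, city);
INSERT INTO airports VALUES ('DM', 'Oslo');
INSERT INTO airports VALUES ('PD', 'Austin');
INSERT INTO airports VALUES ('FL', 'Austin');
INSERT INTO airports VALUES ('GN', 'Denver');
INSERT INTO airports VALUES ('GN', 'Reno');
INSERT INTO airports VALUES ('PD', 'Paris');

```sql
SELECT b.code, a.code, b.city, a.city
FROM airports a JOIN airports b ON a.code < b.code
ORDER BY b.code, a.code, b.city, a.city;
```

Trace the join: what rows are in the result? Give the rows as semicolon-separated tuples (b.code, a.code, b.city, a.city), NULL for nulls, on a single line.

(FL, DM, Austin, Oslo); (GN, DM, Denver, Oslo); (GN, DM, Reno, Oslo); (GN, FL, Denver, Austin); (GN, FL, Reno, Austin); (PD, DM, Austin, Oslo); (PD, DM, Paris, Oslo); (PD, FL, Austin, Austin); (PD, FL, Paris, Austin); (PD, GN, Austin, Denver); (PD, GN, Austin, Reno); (PD, GN, Paris, Denver); (PD, GN, Paris, Reno)

INNER JOIN keeps only pairs where the ON condition holds.
Matching on a.code < b.code.
- a[0] code=DM → 5 match(es) in b → 5 row(s).
- a[1] code=PD → no match; dropped.
- a[2] code=FL → 4 match(es) in b → 4 row(s).
- a[3] code=GN → 2 match(es) in b → 2 row(s).
- a[4] code=GN → 2 match(es) in b → 2 row(s).
- a[5] code=PD → no match; dropped.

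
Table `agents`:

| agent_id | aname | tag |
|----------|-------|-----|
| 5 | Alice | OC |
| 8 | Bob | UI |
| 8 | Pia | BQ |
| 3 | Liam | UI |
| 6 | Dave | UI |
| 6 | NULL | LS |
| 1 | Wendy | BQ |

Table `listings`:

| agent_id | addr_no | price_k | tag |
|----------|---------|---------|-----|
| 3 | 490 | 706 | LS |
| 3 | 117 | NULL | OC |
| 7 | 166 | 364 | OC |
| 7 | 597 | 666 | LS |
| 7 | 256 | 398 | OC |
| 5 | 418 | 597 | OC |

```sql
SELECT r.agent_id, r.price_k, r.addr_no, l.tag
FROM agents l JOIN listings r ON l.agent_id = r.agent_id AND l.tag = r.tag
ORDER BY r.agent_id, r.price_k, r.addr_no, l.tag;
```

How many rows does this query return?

INNER JOIN keeps only pairs where the ON condition holds.
Matching on l.agent_id = r.agent_id AND l.tag = r.tag.
- l (agent_id=5, tag=OC) pairs with 1 row(s) of r.
- l (agent_id=8, tag=UI) has no partner → excluded.
- l (agent_id=8, tag=BQ) has no partner → excluded.
- l (agent_id=3, tag=UI) has no partner → excluded.
- l (agent_id=6, tag=UI) has no partner → excluded.
- l (agent_id=6, tag=LS) has no partner → excluded.
- l (agent_id=1, tag=BQ) has no partner → excluded.
Total: 1 rows.

1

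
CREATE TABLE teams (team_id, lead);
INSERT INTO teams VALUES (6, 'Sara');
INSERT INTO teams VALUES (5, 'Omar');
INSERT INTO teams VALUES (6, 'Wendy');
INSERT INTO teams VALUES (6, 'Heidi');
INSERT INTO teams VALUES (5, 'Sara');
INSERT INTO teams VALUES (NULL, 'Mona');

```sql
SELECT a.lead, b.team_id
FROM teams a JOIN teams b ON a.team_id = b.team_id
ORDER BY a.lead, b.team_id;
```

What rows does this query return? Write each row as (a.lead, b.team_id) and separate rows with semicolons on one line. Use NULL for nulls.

(Heidi, 6); (Heidi, 6); (Heidi, 6); (Omar, 5); (Omar, 5); (Sara, 5); (Sara, 5); (Sara, 6); (Sara, 6); (Sara, 6); (Wendy, 6); (Wendy, 6); (Wendy, 6)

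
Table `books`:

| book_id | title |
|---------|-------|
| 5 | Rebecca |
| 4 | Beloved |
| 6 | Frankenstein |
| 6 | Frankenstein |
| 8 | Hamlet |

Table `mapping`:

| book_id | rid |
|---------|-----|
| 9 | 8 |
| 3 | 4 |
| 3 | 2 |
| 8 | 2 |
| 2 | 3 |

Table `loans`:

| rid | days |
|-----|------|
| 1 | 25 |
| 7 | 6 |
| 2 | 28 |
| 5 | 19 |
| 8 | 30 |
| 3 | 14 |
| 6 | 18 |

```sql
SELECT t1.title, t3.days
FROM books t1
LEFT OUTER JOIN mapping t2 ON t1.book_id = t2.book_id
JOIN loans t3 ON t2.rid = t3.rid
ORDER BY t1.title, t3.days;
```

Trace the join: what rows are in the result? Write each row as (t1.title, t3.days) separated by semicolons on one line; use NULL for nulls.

(Hamlet, 28)

Step 1 — t1 LEFT JOIN t2 on book_id → 5 row(s).
Then INNER JOIN `loans t3` on rid: keep only rows whose t2.rid appears in t3.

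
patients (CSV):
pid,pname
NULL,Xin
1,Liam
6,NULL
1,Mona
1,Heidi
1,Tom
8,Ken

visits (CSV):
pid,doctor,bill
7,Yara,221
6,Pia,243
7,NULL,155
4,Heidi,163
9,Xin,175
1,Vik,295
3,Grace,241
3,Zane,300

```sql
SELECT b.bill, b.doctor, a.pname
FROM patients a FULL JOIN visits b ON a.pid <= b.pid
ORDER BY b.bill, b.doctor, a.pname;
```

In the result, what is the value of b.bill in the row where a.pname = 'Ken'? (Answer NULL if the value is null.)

175

FULL OUTER JOIN keeps every row from both sides; unmatched rows get NULL for the other side's columns.
Matching on a.pid <= b.pid. A NULL in a compared column never satisfies the condition.
Matched pairs: 37; unmatched a rows kept: 1; unmatched b rows kept: 0.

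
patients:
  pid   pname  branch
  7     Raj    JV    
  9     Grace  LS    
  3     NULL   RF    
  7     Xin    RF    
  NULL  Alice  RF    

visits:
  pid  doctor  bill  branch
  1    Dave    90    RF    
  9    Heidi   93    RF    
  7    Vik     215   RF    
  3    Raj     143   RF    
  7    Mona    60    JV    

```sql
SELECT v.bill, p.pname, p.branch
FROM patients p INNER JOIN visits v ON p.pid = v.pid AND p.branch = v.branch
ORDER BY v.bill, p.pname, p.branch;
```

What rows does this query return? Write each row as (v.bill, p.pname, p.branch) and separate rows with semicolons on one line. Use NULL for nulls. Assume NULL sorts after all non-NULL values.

(60, Raj, JV); (143, NULL, RF); (215, Xin, RF)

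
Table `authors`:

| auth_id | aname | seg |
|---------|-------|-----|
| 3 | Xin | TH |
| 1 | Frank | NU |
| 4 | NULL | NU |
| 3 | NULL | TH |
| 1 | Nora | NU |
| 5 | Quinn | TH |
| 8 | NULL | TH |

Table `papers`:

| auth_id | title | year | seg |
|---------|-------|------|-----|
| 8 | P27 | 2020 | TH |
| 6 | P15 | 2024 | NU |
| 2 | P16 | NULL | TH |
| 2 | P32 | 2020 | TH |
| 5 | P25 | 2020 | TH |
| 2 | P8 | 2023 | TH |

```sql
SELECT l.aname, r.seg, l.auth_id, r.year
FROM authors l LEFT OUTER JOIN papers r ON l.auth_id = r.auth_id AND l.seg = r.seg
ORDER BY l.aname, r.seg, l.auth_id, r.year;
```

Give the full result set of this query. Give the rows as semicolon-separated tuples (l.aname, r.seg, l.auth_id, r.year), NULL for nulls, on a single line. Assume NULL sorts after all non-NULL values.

LEFT JOIN keeps every row from `authors`; unmatched rows get NULL for `papers`'s columns.
Matching on l.auth_id = r.auth_id AND l.seg = r.seg.
- l (auth_id=3, seg=TH) has no partner → padded with NULL.
- l (auth_id=1, seg=NU) has no partner → padded with NULL.
- l (auth_id=4, seg=NU) has no partner → padded with NULL.
- l (auth_id=3, seg=TH) has no partner → padded with NULL.
- l (auth_id=1, seg=NU) has no partner → padded with NULL.
- l (auth_id=5, seg=TH) pairs with 1 row(s) of r.
- l (auth_id=8, seg=TH) pairs with 1 row(s) of r.
After projecting and ordering:
l.aname | r.seg | l.auth_id | r.year
Frank | NULL | 1 | NULL
Nora | NULL | 1 | NULL
Quinn | TH | 5 | 2020
Xin | NULL | 3 | NULL
NULL | TH | 8 | 2020
NULL | NULL | 3 | NULL
NULL | NULL | 4 | NULL

(Frank, NULL, 1, NULL); (Nora, NULL, 1, NULL); (Quinn, TH, 5, 2020); (Xin, NULL, 3, NULL); (NULL, TH, 8, 2020); (NULL, NULL, 3, NULL); (NULL, NULL, 4, NULL)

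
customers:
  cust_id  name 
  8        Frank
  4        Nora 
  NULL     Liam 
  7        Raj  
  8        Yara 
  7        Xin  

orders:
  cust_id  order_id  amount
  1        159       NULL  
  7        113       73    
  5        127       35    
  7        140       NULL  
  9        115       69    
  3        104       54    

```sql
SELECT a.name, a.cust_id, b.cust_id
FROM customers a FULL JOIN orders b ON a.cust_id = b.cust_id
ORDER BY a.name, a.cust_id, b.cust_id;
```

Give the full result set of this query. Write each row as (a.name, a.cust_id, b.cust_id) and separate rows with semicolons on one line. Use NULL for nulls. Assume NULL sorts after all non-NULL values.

(Frank, 8, NULL); (Liam, NULL, NULL); (Nora, 4, NULL); (Raj, 7, 7); (Raj, 7, 7); (Xin, 7, 7); (Xin, 7, 7); (Yara, 8, NULL); (NULL, NULL, 1); (NULL, NULL, 3); (NULL, NULL, 5); (NULL, NULL, 9)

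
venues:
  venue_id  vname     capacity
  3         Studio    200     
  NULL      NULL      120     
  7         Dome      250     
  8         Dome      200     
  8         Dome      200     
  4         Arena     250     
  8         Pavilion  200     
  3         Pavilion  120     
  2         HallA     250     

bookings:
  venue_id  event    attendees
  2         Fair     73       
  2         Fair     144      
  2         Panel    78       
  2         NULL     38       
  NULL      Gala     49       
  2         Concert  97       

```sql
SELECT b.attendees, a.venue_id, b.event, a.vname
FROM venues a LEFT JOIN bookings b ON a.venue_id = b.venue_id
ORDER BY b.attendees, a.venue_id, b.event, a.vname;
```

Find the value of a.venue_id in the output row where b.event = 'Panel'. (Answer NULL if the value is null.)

LEFT JOIN keeps every row from `venues`; unmatched rows get NULL for `bookings`'s columns.
Matching on a.venue_id = b.venue_id. A NULL in a compared column never satisfies the condition.
Matched pairs: 5; unmatched a rows kept: 8.

2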